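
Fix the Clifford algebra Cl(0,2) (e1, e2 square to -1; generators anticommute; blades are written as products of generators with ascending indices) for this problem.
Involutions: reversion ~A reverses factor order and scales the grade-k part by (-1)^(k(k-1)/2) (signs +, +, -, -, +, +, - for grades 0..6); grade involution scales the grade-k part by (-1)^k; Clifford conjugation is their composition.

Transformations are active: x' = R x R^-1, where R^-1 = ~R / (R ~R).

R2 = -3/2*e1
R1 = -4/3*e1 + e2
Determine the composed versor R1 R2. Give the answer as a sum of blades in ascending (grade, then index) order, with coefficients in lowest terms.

Distribute over the terms of R2 (each basis-blade product reordered to ascending indices, repeated generators contracted through their squares):
R1 (-3/2*e1) = -2 + 3/2*e1 e2
Answer: -2 + 3/2*e1 e2


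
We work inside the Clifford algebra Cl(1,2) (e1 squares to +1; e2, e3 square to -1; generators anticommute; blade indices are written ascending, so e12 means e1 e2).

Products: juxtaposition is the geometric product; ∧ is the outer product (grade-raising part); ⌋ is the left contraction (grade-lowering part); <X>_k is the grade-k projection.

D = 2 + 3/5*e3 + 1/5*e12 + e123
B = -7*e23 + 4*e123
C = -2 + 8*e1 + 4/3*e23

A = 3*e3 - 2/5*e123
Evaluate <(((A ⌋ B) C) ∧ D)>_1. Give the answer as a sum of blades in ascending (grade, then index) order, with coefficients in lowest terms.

step 1: 8/5 - 21*e2 - 12*e12
step 2: -16/5 + 64/5*e1 + 138*e2 + 28*e3 + 192*e12 + 16*e13 + 32/15*e23
step 3: -32/5 + 128/5*e1 + 276*e2 + 1352/25*e3 + 9584/25*e12 + 992/25*e13 + 1306/15*e23 + 588/5*e123
step 4: 128/5*e1 + 276*e2 + 1352/25*e3
Answer: 128/5*e1 + 276*e2 + 1352/25*e3


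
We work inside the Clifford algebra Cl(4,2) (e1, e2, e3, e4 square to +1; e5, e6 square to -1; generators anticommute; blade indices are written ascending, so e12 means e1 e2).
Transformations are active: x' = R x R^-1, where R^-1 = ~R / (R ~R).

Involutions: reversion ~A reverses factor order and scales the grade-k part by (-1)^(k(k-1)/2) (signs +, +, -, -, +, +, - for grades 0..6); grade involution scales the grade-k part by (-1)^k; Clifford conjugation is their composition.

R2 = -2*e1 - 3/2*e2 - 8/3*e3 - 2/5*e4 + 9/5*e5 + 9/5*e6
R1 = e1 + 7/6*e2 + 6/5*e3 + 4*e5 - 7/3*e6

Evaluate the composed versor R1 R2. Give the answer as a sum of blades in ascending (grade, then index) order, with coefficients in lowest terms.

Distribute over the terms of R1 (each basis-blade product reordered to ascending indices, repeated generators contracted through their squares):
(e1) R2 = -2 - 3/2*e12 - 8/3*e13 - 2/5*e14 + 9/5*e15 + 9/5*e16
(7/6*e2) R2 = -7/4 + 7/3*e12 - 28/9*e23 - 7/15*e24 + 21/10*e25 + 21/10*e26
(6/5*e3) R2 = -16/5 + 12/5*e13 + 9/5*e23 - 12/25*e34 + 54/25*e35 + 54/25*e36
(4*e5) R2 = -36/5 + 8*e15 + 6*e25 + 32/3*e35 + 8/5*e45 + 36/5*e56
(-7/3*e6) R2 = 21/5 - 14/3*e16 - 7/2*e26 - 56/9*e36 - 14/15*e46 + 21/5*e56
Summing the partial products and collecting blades:
Answer: -199/20 + 5/6*e12 - 4/15*e13 - 2/5*e14 + 49/5*e15 - 43/15*e16 - 59/45*e23 - 7/15*e24 + 81/10*e25 - 7/5*e26 - 12/25*e34 + 962/75*e35 - 914/225*e36 + 8/5*e45 - 14/15*e46 + 57/5*e56


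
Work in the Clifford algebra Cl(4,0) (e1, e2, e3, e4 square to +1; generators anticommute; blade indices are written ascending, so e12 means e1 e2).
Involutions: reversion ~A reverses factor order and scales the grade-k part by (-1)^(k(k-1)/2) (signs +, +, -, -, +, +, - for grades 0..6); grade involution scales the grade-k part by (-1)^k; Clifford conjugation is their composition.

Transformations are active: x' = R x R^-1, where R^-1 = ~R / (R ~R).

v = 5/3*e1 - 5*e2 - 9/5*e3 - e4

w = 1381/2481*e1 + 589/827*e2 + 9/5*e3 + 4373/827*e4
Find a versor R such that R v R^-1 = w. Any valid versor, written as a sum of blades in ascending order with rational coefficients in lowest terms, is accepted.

R = v + w = 5516/2481*e1 - 3546/827*e2 + 3546/827*e4 works: the equal norms (7204/225) guarantee its sandwich swaps v into w.
Answer: 5516/2481*e1 - 3546/827*e2 + 3546/827*e4


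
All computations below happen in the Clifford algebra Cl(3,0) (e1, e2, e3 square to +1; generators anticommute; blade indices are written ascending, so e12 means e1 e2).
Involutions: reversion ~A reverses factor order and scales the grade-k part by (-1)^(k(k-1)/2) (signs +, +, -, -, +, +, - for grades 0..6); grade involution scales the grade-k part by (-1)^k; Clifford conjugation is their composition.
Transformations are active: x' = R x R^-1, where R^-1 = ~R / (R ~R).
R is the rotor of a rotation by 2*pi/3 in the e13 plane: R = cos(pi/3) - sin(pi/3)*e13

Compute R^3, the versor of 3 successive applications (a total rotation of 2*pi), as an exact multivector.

Rotor phase runs at HALF the rotation angle; powers of one rotor simply add phase, so after 3 steps in e13 the phase is 3*pi/3 = pi and R^3 = cos(pi) - sin(pi)*e13.
cos(pi) = -1 and sin(pi) = 0, so R^3 = -1. The total rotation 2*pi is 1 full turn, so every vector returns to itself, yet the rotor is -1, on the OTHER sheet of the double cover (an odd number of 2*pi turns).
Answer: -1


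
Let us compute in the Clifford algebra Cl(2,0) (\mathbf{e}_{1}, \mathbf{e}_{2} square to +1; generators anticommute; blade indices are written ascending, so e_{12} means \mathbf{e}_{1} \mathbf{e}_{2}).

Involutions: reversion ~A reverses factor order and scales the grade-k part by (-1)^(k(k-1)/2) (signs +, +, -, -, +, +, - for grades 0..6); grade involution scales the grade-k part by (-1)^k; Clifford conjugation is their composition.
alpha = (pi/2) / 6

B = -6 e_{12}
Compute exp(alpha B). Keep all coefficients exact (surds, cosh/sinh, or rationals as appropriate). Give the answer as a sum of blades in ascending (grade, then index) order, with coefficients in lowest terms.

B^2 = (-6)^2*(e_{12})^2 = 36*(-1) = -36 (a basis 2-blade squares to minus the product of its generators' squares).
B^2 = -36 — since the square is negative, the closed form is circular: l = 6, alpha*l = \frac{\pi}{2}, so exp(alpha B) = cos(\frac{\pi}{2}) + (sin(\frac{\pi}{2})/6)*B = 0 + (\frac{1}{6})*B.
Answer: -e_{12}


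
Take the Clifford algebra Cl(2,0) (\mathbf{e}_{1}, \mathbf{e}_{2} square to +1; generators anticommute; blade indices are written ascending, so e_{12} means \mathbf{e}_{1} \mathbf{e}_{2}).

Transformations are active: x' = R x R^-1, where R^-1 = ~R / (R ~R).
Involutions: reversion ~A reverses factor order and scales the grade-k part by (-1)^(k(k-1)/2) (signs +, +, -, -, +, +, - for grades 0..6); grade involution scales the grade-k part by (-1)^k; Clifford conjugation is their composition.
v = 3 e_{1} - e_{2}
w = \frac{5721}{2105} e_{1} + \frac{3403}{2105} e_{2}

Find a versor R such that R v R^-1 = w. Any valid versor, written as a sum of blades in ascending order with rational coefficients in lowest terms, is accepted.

Sketch: the shared square 10 makes R = v + w = \frac{12036}{2105} e_{1} + \frac{1298}{2105} e_{2} the natural versor; its sandwich fixes that direction, negates (v - w)/2, and sends v to w.
Answer: \frac{12036}{2105} e_{1} + \frac{1298}{2105} e_{2}


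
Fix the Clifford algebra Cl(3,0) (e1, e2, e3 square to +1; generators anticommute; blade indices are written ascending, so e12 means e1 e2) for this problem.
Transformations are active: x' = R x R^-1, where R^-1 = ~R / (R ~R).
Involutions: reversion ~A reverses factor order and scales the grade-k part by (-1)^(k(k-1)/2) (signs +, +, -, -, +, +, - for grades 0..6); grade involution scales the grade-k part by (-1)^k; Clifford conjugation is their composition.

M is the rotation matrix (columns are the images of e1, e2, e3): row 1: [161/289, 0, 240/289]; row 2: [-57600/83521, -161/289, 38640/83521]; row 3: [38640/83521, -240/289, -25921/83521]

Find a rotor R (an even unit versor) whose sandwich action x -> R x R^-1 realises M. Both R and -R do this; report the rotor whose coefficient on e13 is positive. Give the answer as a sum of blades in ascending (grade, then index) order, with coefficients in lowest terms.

Method: write R = a + b12*e12 + b13*e13 + b23*e23 with a^2 + b12^2 + b13^2 + b23^2 = 1 (so R^-1 = ~R). Expanding the columns R e_j ~R gives tr M = 4a^2 - 1 and, from the antisymmetric part, M21 - M12 = -4a*b12, M13 - M31 = 4a*b13, M32 - M23 = -4a*b23.
Here tr M = -25921/83521, so a^2 = (1 + tr M)/4 = 14400/83521 and a = ±120/289. Taking a = 120/289: M21 - M12 = -57600/83521, M13 - M31 = 30720/83521, M32 - M23 = -108000/83521, giving b12 = 120/289, b13 = 64/289, b23 = 225/289, i.e. R = 120/289 + 120/289*e12 + 64/289*e13 + 225/289*e23.
Its e13 coefficient is already positive.
Answer: 120/289 + 120/289*e12 + 64/289*e13 + 225/289*e23. Uniqueness: Spin(3) -> SO(3) maps R and -R to the same rotation of trace -25921/83521; fixing the sign of the e13 coefficient removes the ambiguity.


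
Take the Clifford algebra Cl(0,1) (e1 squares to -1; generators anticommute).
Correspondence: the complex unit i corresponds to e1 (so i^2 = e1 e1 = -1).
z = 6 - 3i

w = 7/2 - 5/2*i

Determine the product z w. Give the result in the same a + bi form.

In blades: z = 6 - 3*e1, w = 7/2 - 5/2*e1.
Distribute z over w term by term (generator squares from the signature, products reordered to ascending indices): (6)*w = 21 - 15*e1; (-3*e1)*w = -15/2 - 21/2*e1.
Sum: 27/2 - 51/2*e1; translating back through the correspondence:
Answer: 27/2 - 51/2*i


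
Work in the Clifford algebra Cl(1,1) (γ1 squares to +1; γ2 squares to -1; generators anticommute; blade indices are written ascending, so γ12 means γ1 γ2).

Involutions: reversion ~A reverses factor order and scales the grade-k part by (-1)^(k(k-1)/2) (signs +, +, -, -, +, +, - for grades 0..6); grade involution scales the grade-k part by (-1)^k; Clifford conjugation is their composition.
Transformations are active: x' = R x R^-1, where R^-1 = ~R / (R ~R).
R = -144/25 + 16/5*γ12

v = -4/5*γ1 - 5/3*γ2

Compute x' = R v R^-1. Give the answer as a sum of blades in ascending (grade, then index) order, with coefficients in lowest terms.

~R = -144/25 - 16/5*γ12, and R ~R = 14336/625, so R^-1 = ~R / (14336/625).
R v = 3728/375*γ1 + 304/25*γ2
Answer: -587/140*γ1 - 373/84*γ2


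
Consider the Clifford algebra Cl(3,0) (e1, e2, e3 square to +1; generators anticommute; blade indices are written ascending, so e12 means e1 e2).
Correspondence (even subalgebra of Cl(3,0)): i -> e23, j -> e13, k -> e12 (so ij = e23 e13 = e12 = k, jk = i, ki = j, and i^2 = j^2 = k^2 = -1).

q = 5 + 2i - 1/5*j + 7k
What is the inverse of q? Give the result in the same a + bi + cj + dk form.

In blades: q = 5 + 7*e12 - 1/5*e13 + 2*e23.
With qbar = 5 - 7*e12 + 1/5*e13 - 2*e23 (scalar fixed, mapped units negated), q qbar = 1951/25 (the sum of squared coefficients), so q^-1 = qbar / (1951/25) = 125/1951 - 175/1951*e12 + 5/1951*e13 - 50/1951*e23; translating back:
Answer: 125/1951 - 50/1951*i + 5/1951*j - 175/1951*k


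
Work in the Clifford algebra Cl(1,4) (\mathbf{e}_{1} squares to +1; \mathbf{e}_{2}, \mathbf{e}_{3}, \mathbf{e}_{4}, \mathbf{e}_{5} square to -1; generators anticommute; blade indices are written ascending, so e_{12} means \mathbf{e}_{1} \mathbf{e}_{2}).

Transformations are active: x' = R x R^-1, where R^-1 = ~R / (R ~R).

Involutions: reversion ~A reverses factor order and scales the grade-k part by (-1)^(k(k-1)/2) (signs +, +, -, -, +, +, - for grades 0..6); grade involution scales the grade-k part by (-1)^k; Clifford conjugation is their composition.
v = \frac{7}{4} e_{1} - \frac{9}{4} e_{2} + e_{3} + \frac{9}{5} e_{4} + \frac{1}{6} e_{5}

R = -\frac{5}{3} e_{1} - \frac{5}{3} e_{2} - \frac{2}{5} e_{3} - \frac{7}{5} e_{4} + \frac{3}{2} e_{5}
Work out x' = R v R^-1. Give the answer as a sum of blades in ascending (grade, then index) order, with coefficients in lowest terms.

~R = -\frac{5}{3} e_{1} - \frac{5}{3} e_{2} - \frac{2}{5} e_{3} - \frac{7}{5} e_{4} + \frac{3}{2} e_{5}, and R ~R = -\frac{437}{100}, so R^-1 = ~R / (-\frac{437}{100}).
R v = -\frac{1199}{300} + \frac{20}{3} e_{12} - \frac{29}{30} e_{13} - \frac{11}{20} e_{14} - \frac{209}{72} e_{15} - \frac{77}{30} e_{23} - \frac{123}{20} e_{24} + \frac{223}{72} e_{25} + \frac{17}{25} e_{34} - \frac{47}{30} e_{35} - \frac{44}{15} e_{45}
Answer: -\frac{75491}{15732} e_{1} - \frac{12563}{15732} e_{2} - \frac{11351}{6555} e_{3} - \frac{5717}{1311} e_{4} + \frac{6757}{2622} e_{5}


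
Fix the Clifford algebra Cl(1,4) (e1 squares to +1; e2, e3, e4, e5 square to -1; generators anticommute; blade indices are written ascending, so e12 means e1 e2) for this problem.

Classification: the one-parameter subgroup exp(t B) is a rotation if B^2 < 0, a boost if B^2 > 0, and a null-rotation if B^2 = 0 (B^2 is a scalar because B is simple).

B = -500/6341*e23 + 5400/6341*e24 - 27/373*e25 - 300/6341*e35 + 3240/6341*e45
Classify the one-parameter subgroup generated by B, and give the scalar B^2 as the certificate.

B^2 term by term: the squares give (-500/6341)^2*(e23)^2 + (5400/6341)^2*(e24)^2 + (-27/373)^2*(e25)^2 + (-300/6341)^2*(e35)^2 + (3240/6341)^2*(e45)^2 = 250000/40208281*(-1) + 29160000/40208281*(-1) + 729/139129*(-1) + 90000/40208281*(-1) + 10497600/40208281*(-1) = -1 (each basis 2-blade squares to minus the product of its generators' squares); cross terms between blades sharing an index anticommute and cancel; the commuting (index-disjoint) pairs give grade-4 terms 2*c*c'*(blade product), which cancel blade by blade — e2345: -3240000/40208281 + 3240000/40208281 = 0 — confirming B is simple. So B^2 = -1.
Answer: rotation, certificate B^2 = -1. B^2 = -1 is basis-independent, so its sign is the whole story.


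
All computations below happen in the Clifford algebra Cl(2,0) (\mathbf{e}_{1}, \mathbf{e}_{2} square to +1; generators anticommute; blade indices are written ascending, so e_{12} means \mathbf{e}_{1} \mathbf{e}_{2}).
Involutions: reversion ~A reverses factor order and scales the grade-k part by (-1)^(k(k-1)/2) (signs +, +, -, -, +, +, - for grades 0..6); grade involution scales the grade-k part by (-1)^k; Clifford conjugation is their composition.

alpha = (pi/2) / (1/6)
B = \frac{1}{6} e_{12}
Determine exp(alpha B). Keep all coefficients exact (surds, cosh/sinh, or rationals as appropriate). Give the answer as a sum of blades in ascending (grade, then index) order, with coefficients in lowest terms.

B^2 = (\frac{1}{6})^2*(e_{12})^2 = \frac{1}{36}*(-1) = -\frac{1}{36} (a basis 2-blade squares to minus the product of its generators' squares).
B^2 = -\frac{1}{36} — the series telescopes trigonometrically here: l = \frac{1}{6}, alpha*l = \frac{\pi}{2}, so exp(alpha B) = cos(\frac{\pi}{2}) + (sin(\frac{\pi}{2})/(\frac{1}{6}))*B = 0 + (6)*B.
Answer: e_{12}


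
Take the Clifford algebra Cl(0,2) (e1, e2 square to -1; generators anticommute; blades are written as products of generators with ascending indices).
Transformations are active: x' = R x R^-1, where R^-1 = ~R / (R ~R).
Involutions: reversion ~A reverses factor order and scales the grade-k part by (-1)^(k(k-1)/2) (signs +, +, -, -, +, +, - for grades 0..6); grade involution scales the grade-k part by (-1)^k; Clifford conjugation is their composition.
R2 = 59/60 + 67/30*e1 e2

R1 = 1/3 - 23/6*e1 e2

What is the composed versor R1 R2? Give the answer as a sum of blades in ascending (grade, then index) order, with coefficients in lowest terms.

Distribute over the terms of R1 (each basis-blade product reordered to ascending indices, repeated generators contracted through their squares):
(1/3) R2 = 59/180 + 67/90*e1 e2
(-23/6*e1 e2) R2 = 1541/180 - 1357/360*e1 e2
Summing the partial products and collecting blades:
Answer: 80/9 - 121/40*e1 e2


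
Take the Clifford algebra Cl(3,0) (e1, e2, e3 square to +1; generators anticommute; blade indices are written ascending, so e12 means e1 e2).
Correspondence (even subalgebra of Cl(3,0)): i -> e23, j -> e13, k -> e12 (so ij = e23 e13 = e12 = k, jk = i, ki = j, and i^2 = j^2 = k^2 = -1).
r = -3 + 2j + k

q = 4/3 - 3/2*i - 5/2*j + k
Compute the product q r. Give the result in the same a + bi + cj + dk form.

In blades: q = 4/3 + e12 - 5/2*e13 - 3/2*e23, r = -3 + e12 + 2*e13.
Distribute q over r term by term (generator squares from the signature, products reordered to ascending indices): (4/3)*r = -4 + 4/3*e12 + 8/3*e13; (e12)*r = -1 - 3*e12 - 2*e23; (-5/2*e13)*r = 5 + 15/2*e13 - 5/2*e23; (-3/2*e23)*r = -3*e12 + 3/2*e13 + 9/2*e23.
Sum: -14/3*e12 + 35/3*e13; translating back through the correspondence:
Answer: 35/3*j - 14/3*k


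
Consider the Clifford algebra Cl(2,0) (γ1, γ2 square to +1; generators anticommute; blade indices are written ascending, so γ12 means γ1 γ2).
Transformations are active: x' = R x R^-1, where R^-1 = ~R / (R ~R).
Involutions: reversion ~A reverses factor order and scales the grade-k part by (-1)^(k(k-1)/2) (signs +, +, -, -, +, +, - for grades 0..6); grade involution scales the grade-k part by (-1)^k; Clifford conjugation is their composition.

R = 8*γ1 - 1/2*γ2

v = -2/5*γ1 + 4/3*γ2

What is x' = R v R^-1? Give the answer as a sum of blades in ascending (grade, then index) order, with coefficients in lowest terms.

~R = 8*γ1 - 1/2*γ2, and R ~R = 257/4, so R^-1 = ~R / (257/4).
R v = -58/15 + 157/15*γ12
Answer: -434/771*γ1 - 1636/1285*γ2


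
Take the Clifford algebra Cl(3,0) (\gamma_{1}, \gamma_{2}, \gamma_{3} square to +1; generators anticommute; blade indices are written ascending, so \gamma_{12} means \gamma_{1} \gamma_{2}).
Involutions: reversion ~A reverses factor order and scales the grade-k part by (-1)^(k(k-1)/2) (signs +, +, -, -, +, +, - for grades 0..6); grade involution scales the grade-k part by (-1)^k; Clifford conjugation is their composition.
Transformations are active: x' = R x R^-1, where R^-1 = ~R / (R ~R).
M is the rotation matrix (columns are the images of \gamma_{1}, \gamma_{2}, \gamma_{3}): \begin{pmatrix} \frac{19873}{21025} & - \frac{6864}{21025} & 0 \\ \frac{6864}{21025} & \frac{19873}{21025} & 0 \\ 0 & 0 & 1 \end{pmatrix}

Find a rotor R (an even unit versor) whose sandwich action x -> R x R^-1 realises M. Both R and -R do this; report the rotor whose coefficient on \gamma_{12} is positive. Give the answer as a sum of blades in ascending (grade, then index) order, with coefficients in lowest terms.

Method: write R = a + b12*\gamma_{12} + b13*\gamma_{13} + b23*\gamma_{23} with a^2 + b12^2 + b13^2 + b23^2 = 1 (so R^-1 = ~R). Expanding the columns R e_j ~R gives tr M = 4a^2 - 1 and, from the antisymmetric part, M21 - M12 = -4a*b12, M13 - M31 = 4a*b13, M32 - M23 = -4a*b23.
Here tr M = \frac{60771}{21025}, so a^2 = (1 + tr M)/4 = \frac{20449}{21025} and a = ±\frac{143}{145}. Taking a = \frac{143}{145}: M21 - M12 = \frac{13728}{21025}, M13 - M31 = 0, M32 - M23 = 0, giving b12 = -\frac{24}{145}, b13 = 0, b23 = 0, i.e. R = \frac{143}{145} - \frac{24}{145} \gamma_{12}.
Its \gamma_{12} coefficient is negative, so report the other preimage -R.
Answer: -\frac{143}{145} + \frac{24}{145} \gamma_{12}. Note: both R and -R realise this M (trace \frac{60771}{21025}); the covering map identifies them, and the \gamma_{12}-coefficient sign is the tie-breaker.


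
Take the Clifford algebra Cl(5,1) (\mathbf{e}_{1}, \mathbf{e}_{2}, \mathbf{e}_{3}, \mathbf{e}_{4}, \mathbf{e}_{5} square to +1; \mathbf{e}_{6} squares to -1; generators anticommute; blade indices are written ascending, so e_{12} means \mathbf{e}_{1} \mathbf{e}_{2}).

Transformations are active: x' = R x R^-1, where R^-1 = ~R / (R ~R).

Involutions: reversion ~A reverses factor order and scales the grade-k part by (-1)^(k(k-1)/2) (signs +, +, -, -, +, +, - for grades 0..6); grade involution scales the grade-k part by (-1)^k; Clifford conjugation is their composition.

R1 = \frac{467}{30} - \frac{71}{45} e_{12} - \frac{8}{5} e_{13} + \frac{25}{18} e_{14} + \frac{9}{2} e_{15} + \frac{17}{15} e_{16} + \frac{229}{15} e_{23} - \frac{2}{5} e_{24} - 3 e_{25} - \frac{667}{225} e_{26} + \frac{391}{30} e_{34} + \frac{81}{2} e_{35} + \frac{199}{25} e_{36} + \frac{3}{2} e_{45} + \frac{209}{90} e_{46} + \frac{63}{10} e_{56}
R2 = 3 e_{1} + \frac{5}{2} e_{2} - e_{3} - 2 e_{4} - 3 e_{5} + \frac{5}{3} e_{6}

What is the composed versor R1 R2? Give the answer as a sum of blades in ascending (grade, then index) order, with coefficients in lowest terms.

Distribute over the terms of R2 (each basis-blade product reordered to ascending indices, repeated generators contracted through their squares):
R1 (3 e_{1}) = \frac{467}{10} e_{1} + \frac{71}{15} e_{2} + \frac{24}{5} e_{3} - \frac{25}{6} e_{4} - \frac{27}{2} e_{5} - \frac{17}{5} e_{6} + \frac{229}{5} e_{123} - \frac{6}{5} e_{124} - 9 e_{125} - \frac{667}{75} e_{126} + \frac{391}{10} e_{134} + \frac{243}{2} e_{135} + \frac{597}{25} e_{136} + \frac{9}{2} e_{145} + \frac{209}{30} e_{146} + \frac{189}{10} e_{156}
R1 (\frac{5}{2} e_{2}) = -\frac{71}{18} e_{1} + \frac{467}{12} e_{2} - \frac{229}{6} e_{3} + e_{4} + \frac{15}{2} e_{5} + \frac{667}{90} e_{6} + 4 e_{123} - \frac{125}{36} e_{124} - \frac{45}{4} e_{125} - \frac{17}{6} e_{126} + \frac{391}{12} e_{234} + \frac{405}{4} e_{235} + \frac{199}{10} e_{236} + \frac{15}{4} e_{245} + \frac{209}{36} e_{246} + \frac{63}{4} e_{256}
R1 (-e_{3}) = \frac{8}{5} e_{1} - \frac{229}{15} e_{2} - \frac{467}{30} e_{3} + \frac{391}{30} e_{4} + \frac{81}{2} e_{5} + \frac{199}{25} e_{6} + \frac{71}{45} e_{123} + \frac{25}{18} e_{134} + \frac{9}{2} e_{135} + \frac{17}{15} e_{136} - \frac{2}{5} e_{234} - 3 e_{235} - \frac{667}{225} e_{236} - \frac{3}{2} e_{345} - \frac{209}{90} e_{346} - \frac{63}{10} e_{356}
R1 (-2 e_{4}) = -\frac{25}{9} e_{1} + \frac{4}{5} e_{2} - \frac{391}{15} e_{3} - \frac{467}{15} e_{4} + 3 e_{5} + \frac{209}{45} e_{6} + \frac{142}{45} e_{124} + \frac{16}{5} e_{134} + 9 e_{145} + \frac{34}{15} e_{146} - \frac{458}{15} e_{234} - 6 e_{245} - \frac{1334}{225} e_{246} + 81 e_{345} + \frac{398}{25} e_{346} - \frac{63}{5} e_{456}
R1 (-3 e_{5}) = -\frac{27}{2} e_{1} + 9 e_{2} - \frac{243}{2} e_{3} - \frac{9}{2} e_{4} - \frac{467}{10} e_{5} + \frac{189}{10} e_{6} + \frac{71}{15} e_{125} + \frac{24}{5} e_{135} - \frac{25}{6} e_{145} + \frac{17}{5} e_{156} - \frac{229}{5} e_{235} + \frac{6}{5} e_{245} - \frac{667}{75} e_{256} - \frac{391}{10} e_{345} + \frac{597}{25} e_{356} + \frac{209}{30} e_{456}
R1 (\frac{5}{3} e_{6}) = -\frac{17}{9} e_{1} + \frac{667}{135} e_{2} - \frac{199}{15} e_{3} - \frac{209}{54} e_{4} - \frac{21}{2} e_{5} + \frac{467}{18} e_{6} - \frac{71}{27} e_{126} - \frac{8}{3} e_{136} + \frac{125}{54} e_{146} + \frac{15}{2} e_{156} + \frac{229}{9} e_{236} - \frac{2}{3} e_{246} - 5 e_{256} + \frac{391}{18} e_{346} + \frac{135}{2} e_{356} + \frac{5}{2} e_{456}
Summing the partial products and collecting blades:
Answer: \frac{2357}{90} e_{1} + \frac{23287}{540} e_{2} - \frac{6293}{30} e_{3} - \frac{4001}{135} e_{4} - \frac{197}{10} e_{5} + \frac{3073}{50} e_{6} + \frac{2312}{45} e_{123} - \frac{91}{60} e_{124} - \frac{931}{60} e_{125} - \frac{19381}{1350} e_{126} + \frac{1966}{45} e_{134} + \frac{654}{5} e_{135} + \frac{1676}{75} e_{136} + \frac{28}{3} e_{145} + \frac{1559}{135} e_{146} + \frac{149}{5} e_{156} + \frac{33}{20} e_{234} + \frac{1049}{20} e_{235} + \frac{2119}{50} e_{236} - \frac{21}{20} e_{245} - \frac{79}{100} e_{246} + \frac{557}{300} e_{256} + \frac{202}{5} e_{345} + \frac{883}{25} e_{346} + \frac{2127}{25} e_{356} - \frac{47}{15} e_{456}


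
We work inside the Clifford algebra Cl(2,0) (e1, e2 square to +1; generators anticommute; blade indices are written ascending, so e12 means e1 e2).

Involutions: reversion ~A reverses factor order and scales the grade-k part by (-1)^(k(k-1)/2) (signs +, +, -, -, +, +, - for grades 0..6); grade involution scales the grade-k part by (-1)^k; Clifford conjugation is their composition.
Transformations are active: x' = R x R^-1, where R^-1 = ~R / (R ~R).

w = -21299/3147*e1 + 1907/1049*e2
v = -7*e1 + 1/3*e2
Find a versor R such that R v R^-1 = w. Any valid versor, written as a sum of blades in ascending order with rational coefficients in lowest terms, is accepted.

Reasoning: v^2 = w^2 = 442/9 since conjugation preserves the quadratic form; R = v + w = -43328/3147*e1 + 6770/3147*e2 is then valid when invertible, keeping its own part and reversing (v - w)/2.
Answer: -43328/3147*e1 + 6770/3147*e2


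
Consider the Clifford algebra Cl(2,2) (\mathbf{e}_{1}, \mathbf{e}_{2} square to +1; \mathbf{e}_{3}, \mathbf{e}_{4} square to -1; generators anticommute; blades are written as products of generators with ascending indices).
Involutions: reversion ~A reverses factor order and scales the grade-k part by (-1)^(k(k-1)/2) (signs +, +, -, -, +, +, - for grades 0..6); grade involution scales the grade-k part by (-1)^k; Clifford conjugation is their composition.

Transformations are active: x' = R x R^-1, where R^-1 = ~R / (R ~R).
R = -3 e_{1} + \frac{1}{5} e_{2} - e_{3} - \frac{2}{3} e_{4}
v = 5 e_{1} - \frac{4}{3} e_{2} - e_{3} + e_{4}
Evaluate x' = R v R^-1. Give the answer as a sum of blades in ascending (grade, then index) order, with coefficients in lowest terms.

~R = -3 e_{1} + \frac{1}{5} e_{2} - e_{3} - \frac{2}{3} e_{4}, and R ~R = \frac{1709}{225}, so R^-1 = ~R / (\frac{1709}{225}).
R v = -\frac{78}{5} + 3 e_{1} e_{2} + 8 e_{1} e_{3} + \frac{1}{3} e_{1} e_{4} - \frac{23}{15} e_{2} e_{3} - \frac{31}{45} e_{2} e_{4} - \frac{5}{3} e_{3} e_{4}
Answer: \frac{12515}{1709} e_{1} + \frac{2624}{5127} e_{2} + \frac{8729}{1709} e_{3} + \frac{2971}{1709} e_{4}


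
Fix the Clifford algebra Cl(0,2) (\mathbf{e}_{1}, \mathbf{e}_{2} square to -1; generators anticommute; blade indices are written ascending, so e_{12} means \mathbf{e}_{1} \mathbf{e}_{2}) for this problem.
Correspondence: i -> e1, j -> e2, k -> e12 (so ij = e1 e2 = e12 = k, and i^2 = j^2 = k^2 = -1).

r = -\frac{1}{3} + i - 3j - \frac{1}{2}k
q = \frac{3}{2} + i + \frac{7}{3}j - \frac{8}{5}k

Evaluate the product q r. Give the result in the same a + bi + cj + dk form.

In blades: q = \frac{3}{2} + e_{1} + \frac{7}{3} e_{2} - \frac{8}{5} e_{12}, r = -\frac{1}{3} + e_{1} - 3 e_{2} - \frac{1}{2} e_{12}.
Distribute q over r term by term (generator squares from the signature, products reordered to ascending indices): (\frac{3}{2})*r = -\frac{1}{2} + \frac{3}{2} e_{1} - \frac{9}{2} e_{2} - \frac{3}{4} e_{12}; (e_{1})*r = -1 - \frac{1}{3} e_{1} + \frac{1}{2} e_{2} - 3 e_{12}; (\frac{7}{3} e_{2})*r = 7 - \frac{7}{6} e_{1} - \frac{7}{9} e_{2} - \frac{7}{3} e_{12}; (-\frac{8}{5} e_{12})*r = -\frac{4}{5} - \frac{24}{5} e_{1} - \frac{8}{5} e_{2} + \frac{8}{15} e_{12}.
Sum: \frac{47}{10} - \frac{24}{5} e_{1} - \frac{287}{45} e_{2} - \frac{111}{20} e_{12}; translating back through the correspondence:
Answer: \frac{47}{10} - \frac{24}{5}i - \frac{287}{45}j - \frac{111}{20}k


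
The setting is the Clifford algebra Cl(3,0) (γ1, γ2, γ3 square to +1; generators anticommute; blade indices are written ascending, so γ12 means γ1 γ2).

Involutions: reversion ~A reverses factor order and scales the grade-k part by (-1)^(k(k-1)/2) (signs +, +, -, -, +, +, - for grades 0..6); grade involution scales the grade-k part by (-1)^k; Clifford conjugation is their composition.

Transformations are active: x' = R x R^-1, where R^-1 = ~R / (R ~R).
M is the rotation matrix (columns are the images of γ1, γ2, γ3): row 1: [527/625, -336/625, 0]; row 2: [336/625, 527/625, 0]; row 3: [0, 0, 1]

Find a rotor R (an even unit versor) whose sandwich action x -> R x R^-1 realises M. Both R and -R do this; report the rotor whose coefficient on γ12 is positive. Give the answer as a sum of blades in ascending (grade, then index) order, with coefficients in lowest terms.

Method: write R = a + b12*γ12 + b13*γ13 + b23*γ23 with a^2 + b12^2 + b13^2 + b23^2 = 1 (so R^-1 = ~R). Expanding the columns R e_j ~R gives tr M = 4a^2 - 1 and, from the antisymmetric part, M21 - M12 = -4a*b12, M13 - M31 = 4a*b13, M32 - M23 = -4a*b23.
Here tr M = 1679/625, so a^2 = (1 + tr M)/4 = 576/625 and a = ±24/25. Taking a = 24/25: M21 - M12 = 672/625, M13 - M31 = 0, M32 - M23 = 0, giving b12 = -7/25, b13 = 0, b23 = 0, i.e. R = 24/25 - 7/25*γ12.
Its γ12 coefficient is negative, so report the other preimage -R.
Answer: -24/25 + 7/25*γ12. Key observation: the double cover Spin(3) -> SO(3) sends R and -R to the same matrix (trace 1679/625 here), so the stated sign of the γ12 coefficient is what selects one sheet.


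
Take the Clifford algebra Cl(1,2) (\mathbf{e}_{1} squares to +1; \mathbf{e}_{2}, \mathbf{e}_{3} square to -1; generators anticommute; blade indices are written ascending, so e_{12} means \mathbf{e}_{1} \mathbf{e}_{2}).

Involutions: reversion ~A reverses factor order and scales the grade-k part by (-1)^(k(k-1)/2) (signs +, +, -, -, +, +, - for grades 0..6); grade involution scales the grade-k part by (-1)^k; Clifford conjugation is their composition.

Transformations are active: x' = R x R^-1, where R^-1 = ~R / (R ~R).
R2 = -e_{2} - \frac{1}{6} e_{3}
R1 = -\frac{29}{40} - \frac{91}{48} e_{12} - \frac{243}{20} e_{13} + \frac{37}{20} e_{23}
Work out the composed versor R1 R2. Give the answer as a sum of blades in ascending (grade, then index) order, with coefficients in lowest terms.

Distribute over the terms of R2 (each basis-blade product reordered to ascending indices, repeated generators contracted through their squares):
R1 (-e_{2}) = -\frac{91}{48} e_{1} + \frac{29}{40} e_{2} - \frac{37}{20} e_{3} - \frac{243}{20} e_{123}
R1 (-\frac{1}{6} e_{3}) = -\frac{81}{40} e_{1} + \frac{37}{120} e_{2} + \frac{29}{240} e_{3} + \frac{91}{288} e_{123}
Summing the partial products and collecting blades:
Answer: -\frac{941}{240} e_{1} + \frac{31}{30} e_{2} - \frac{83}{48} e_{3} - \frac{17041}{1440} e_{123}


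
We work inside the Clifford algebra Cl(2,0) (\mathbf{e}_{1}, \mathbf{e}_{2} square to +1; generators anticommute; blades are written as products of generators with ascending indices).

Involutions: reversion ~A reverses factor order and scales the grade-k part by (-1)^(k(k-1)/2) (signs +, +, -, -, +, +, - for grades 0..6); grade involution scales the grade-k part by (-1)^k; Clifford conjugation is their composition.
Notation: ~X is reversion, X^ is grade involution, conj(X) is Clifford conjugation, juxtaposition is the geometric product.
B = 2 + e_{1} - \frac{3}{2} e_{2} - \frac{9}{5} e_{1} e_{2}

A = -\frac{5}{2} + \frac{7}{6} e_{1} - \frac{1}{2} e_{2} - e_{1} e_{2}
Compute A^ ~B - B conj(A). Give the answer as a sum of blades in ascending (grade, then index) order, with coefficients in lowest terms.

first term: -\frac{307}{60} - \frac{127}{30} e_{1} + \frac{73}{20} e_{2} - \frac{21}{4} e_{1} e_{2}
second term: -\frac{307}{60} - \frac{127}{30} e_{1} + \frac{73}{20} e_{2} + \frac{21}{4} e_{1} e_{2}
Answer: -\frac{21}{2} e_{1} e_{2}


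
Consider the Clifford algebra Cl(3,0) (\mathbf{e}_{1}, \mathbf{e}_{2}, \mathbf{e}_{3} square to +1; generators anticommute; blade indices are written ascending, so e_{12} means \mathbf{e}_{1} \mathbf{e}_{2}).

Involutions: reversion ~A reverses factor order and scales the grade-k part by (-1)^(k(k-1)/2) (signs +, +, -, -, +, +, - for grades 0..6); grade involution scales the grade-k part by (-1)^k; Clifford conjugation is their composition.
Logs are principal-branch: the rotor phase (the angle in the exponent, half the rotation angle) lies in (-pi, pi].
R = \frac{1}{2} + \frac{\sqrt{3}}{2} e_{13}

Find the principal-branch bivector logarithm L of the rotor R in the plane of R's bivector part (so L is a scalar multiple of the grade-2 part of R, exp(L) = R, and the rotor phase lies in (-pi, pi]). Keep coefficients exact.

The scalar part of R is \frac{1}{2}, and that scalar determines the rotor phase on the principal branch; recovering the unit plane as bivector-part over sine of the phase gives L = phase * plane.
Concretely: cos(phase) = \frac{1}{2} gives phase = ±\frac{\pi}{3}, and since phase/sin(phase) is even the sign is immaterial: L = (phase/sin(phase)) * <R>_2 = (\frac{2 \sqrt{3} \pi}{9}) * <R>_2.
Answer: \frac{\pi}{3} e_{13}


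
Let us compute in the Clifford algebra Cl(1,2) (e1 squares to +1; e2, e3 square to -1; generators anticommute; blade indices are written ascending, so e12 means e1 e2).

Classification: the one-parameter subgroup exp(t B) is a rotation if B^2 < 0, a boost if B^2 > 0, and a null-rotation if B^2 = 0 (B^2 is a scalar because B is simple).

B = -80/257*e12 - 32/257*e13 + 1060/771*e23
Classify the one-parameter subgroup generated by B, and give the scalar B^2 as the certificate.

B^2 term by term: the squares give (-80/257)^2*(e12)^2 + (-32/257)^2*(e13)^2 + (1060/771)^2*(e23)^2 = 6400/66049*(+1) + 1024/66049*(+1) + 1123600/594441*(-1) = -16/9 (each basis 2-blade squares to minus the product of its generators' squares); cross terms between blades sharing an index anticommute and cancel. So B^2 = -16/9.
Answer: rotation, certificate B^2 = -16/9. Note: conjugating B changes its blade decomposition but never the scalar B^2 = -16/9, whose sign settles the classification.


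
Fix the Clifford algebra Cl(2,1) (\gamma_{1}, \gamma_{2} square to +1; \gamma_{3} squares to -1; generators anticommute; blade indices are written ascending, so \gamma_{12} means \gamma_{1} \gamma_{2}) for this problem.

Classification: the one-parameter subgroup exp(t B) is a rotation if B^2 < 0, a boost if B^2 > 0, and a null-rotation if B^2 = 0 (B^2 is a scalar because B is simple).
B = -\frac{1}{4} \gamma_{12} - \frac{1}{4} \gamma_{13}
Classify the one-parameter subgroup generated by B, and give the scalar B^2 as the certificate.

B^2 term by term: the squares give (-\frac{1}{4})^2*(\gamma_{12})^2 + (-\frac{1}{4})^2*(\gamma_{13})^2 = \frac{1}{16}*(-1) + \frac{1}{16}*(+1) = 0 (each basis 2-blade squares to minus the product of its generators' squares); cross terms between blades sharing an index anticommute and cancel. So B^2 = 0.
Answer: null-rotation, certificate B^2 = 0. Because 0 is invariant under every versor sandwich, the classification follows from its sign alone.


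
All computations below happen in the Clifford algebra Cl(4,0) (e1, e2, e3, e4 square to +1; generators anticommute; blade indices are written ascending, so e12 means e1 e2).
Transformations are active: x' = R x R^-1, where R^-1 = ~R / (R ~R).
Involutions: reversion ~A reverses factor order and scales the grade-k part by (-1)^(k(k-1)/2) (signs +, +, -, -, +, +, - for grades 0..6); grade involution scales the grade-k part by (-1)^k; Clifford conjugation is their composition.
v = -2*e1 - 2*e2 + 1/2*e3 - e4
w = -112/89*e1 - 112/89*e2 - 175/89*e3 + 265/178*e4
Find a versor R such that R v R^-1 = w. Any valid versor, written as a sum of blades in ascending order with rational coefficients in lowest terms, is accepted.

R = v + w = -290/89*e1 - 290/89*e2 - 261/178*e3 + 87/178*e4 works: the equal norms (37/4) guarantee its sandwich swaps v into w.
Answer: -290/89*e1 - 290/89*e2 - 261/178*e3 + 87/178*e4


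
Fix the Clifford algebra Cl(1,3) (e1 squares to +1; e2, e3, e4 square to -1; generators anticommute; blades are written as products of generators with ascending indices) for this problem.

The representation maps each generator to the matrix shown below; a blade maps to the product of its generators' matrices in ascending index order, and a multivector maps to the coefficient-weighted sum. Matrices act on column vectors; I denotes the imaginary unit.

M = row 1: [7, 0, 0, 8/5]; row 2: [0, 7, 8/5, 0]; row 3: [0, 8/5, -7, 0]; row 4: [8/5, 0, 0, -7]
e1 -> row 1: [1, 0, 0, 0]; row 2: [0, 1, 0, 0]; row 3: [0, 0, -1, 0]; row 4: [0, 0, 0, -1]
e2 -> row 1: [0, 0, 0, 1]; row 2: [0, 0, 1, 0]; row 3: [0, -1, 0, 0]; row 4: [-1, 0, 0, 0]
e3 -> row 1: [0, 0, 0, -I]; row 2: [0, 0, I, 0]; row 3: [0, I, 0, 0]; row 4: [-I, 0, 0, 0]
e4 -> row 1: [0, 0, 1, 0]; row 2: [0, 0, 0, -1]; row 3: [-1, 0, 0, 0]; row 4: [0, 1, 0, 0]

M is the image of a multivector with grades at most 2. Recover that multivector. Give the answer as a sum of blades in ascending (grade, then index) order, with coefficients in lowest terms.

Method: the blade images are trace-orthogonal — tr(rho(e_A) rho(e_B)^-1) = 4 if A = B and 0 otherwise — and rho(e_A)^-1 = (e_A)^2 * rho(e_A) with (e_A)^2 = +1 or -1, so the coefficient of e_A in the preimage is (e_A)^2 * tr(M rho(e_A))/4.
Nonzero projections over blades of grade <= 2: e1: (e1)^2 = +1, tr(M rho(e1)) = 28, coefficient 7; e1 e2: (e1 e2)^2 = +1, tr(M rho(e1 e2)) = 32/5, coefficient 8/5. Every other blade of grade <= 2 projects to 0.
Answer: 7*e1 + 8/5*e1 e2


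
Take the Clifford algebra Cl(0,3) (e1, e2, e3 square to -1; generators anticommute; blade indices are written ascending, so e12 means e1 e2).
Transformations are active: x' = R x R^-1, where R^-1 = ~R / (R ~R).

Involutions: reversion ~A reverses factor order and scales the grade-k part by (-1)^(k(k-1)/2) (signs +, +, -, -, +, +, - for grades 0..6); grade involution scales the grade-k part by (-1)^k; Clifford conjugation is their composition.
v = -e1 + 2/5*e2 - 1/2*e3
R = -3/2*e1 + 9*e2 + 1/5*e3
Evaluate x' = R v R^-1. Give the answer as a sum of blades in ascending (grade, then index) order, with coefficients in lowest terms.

~R = -3/2*e1 + 9*e2 + 1/5*e3, and R ~R = -8329/100, so R^-1 = ~R / (-8329/100).
R v = -5 + 42/5*e12 + 19/20*e13 - 229/50*e23
Answer: 6829/8329*e1 + 28342/41645*e2 + 8729/16658*e3


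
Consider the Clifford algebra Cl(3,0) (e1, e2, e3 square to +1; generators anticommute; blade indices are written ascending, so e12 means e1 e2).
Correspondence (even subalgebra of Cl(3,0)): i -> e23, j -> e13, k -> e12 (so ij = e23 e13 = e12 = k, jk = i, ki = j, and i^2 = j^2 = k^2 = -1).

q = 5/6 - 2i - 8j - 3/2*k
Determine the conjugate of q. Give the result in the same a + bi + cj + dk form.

In blades: q = 5/6 - 3/2*e12 - 8*e13 - 2*e23.
Quaternion conjugation is reversion on the even subalgebra: the scalar is fixed and every grade-2 blade flips sign, giving 5/6 + 3/2*e12 + 8*e13 + 2*e23; translating back:
Answer: 5/6 + 2i + 8j + 3/2*k


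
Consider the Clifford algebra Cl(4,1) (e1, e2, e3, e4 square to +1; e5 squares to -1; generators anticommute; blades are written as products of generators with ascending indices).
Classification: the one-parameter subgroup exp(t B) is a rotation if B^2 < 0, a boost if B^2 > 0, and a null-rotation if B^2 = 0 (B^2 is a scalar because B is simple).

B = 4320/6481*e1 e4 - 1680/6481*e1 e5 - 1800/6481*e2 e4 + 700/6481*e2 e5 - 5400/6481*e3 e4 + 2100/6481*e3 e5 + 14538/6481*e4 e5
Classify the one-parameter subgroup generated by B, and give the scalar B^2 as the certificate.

B^2 term by term: the squares give (4320/6481)^2*(e1 e4)^2 + (-1680/6481)^2*(e1 e5)^2 + (-1800/6481)^2*(e2 e4)^2 + (700/6481)^2*(e2 e5)^2 + (-5400/6481)^2*(e3 e4)^2 + (2100/6481)^2*(e3 e5)^2 + (14538/6481)^2*(e4 e5)^2 = 18662400/42003361*(-1) + 2822400/42003361*(+1) + 3240000/42003361*(-1) + 490000/42003361*(+1) + 29160000/42003361*(-1) + 4410000/42003361*(+1) + 211353444/42003361*(+1) = 4 (each basis 2-blade squares to minus the product of its generators' squares); cross terms between blades sharing an index anticommute and cancel; the commuting (index-disjoint) pairs give grade-4 terms 2*c*c'*(blade product), which cancel blade by blade — e1 e2 e4 e5: -6048000/42003361 + 6048000/42003361 = 0; e1 e3 e4 e5: -18144000/42003361 + 18144000/42003361 = 0; e2 e3 e4 e5: 7560000/42003361 - 7560000/42003361 = 0 — confirming B is simple. So B^2 = 4.
Answer: boost, certificate B^2 = 4. B^2 = 4 is basis-independent, so its sign is the whole story.


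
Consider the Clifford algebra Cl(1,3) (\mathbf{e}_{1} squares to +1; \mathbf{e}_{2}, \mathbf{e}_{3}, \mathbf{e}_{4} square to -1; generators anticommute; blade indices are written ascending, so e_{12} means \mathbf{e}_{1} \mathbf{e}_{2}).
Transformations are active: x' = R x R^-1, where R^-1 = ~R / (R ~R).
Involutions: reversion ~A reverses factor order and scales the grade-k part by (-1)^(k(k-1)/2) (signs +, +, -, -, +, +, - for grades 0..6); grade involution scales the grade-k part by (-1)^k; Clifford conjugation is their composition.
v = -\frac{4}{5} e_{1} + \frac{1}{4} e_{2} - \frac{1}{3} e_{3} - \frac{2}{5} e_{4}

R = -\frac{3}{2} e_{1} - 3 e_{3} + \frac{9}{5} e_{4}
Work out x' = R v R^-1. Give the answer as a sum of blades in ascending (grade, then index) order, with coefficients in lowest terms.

~R = -\frac{3}{2} e_{1} - 3 e_{3} + \frac{9}{5} e_{4}, and R ~R = -\frac{999}{100}, so R^-1 = ~R / (-\frac{999}{100}).
R v = \frac{23}{25} - \frac{3}{8} e_{12} - \frac{19}{10} e_{13} + \frac{51}{25} e_{14} + \frac{3}{4} e_{23} - \frac{9}{20} e_{24} + \frac{9}{5} e_{34}
Answer: \frac{1792}{1665} e_{1} - \frac{1}{4} e_{2} + \frac{295}{333} e_{3} + \frac{38}{555} e_{4}
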